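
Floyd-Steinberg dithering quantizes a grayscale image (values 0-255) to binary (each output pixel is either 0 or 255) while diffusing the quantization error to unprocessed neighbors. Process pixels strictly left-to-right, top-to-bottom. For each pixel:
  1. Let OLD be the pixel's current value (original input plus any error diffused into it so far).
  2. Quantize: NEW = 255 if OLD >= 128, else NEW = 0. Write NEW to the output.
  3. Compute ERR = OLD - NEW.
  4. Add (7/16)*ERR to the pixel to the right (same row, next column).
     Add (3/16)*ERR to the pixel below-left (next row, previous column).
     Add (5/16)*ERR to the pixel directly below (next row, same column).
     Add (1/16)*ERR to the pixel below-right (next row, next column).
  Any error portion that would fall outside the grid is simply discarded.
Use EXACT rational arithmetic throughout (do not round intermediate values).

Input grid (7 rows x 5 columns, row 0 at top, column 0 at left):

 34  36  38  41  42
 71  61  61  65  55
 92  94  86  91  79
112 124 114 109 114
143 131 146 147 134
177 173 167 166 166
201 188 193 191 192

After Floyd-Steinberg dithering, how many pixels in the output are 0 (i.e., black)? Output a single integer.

(0,0): OLD=34 → NEW=0, ERR=34
(0,1): OLD=407/8 → NEW=0, ERR=407/8
(0,2): OLD=7713/128 → NEW=0, ERR=7713/128
(0,3): OLD=137959/2048 → NEW=0, ERR=137959/2048
(0,4): OLD=2341969/32768 → NEW=0, ERR=2341969/32768
(1,0): OLD=11669/128 → NEW=0, ERR=11669/128
(1,1): OLD=133331/1024 → NEW=255, ERR=-127789/1024
(1,2): OLD=1344911/32768 → NEW=0, ERR=1344911/32768
(1,3): OLD=15882563/131072 → NEW=0, ERR=15882563/131072
(1,4): OLD=282190057/2097152 → NEW=255, ERR=-252583703/2097152
(2,0): OLD=1590721/16384 → NEW=0, ERR=1590721/16384
(2,1): OLD=58128923/524288 → NEW=0, ERR=58128923/524288
(2,2): OLD=1361078417/8388608 → NEW=255, ERR=-778016623/8388608
(2,3): OLD=9163409827/134217728 → NEW=0, ERR=9163409827/134217728
(2,4): OLD=169232036533/2147483648 → NEW=0, ERR=169232036533/2147483648
(3,0): OLD=1368426225/8388608 → NEW=255, ERR=-770668815/8388608
(3,1): OLD=7189514845/67108864 → NEW=0, ERR=7189514845/67108864
(3,2): OLD=325596247631/2147483648 → NEW=255, ERR=-222012082609/2147483648
(3,3): OLD=404090443015/4294967296 → NEW=0, ERR=404090443015/4294967296
(3,4): OLD=12648202928803/68719476736 → NEW=255, ERR=-4875263638877/68719476736
(4,0): OLD=144286872767/1073741824 → NEW=255, ERR=-129517292353/1073741824
(4,1): OLD=2974878543999/34359738368 → NEW=0, ERR=2974878543999/34359738368
(4,2): OLD=96706734259921/549755813888 → NEW=255, ERR=-43480998281519/549755813888
(4,3): OLD=1073435149342591/8796093022208 → NEW=0, ERR=1073435149342591/8796093022208
(4,4): OLD=24080277983425529/140737488355328 → NEW=255, ERR=-11807781547183111/140737488355328
(5,0): OLD=85508647913693/549755813888 → NEW=255, ERR=-54679084627747/549755813888
(5,1): OLD=590102467719191/4398046511104 → NEW=255, ERR=-531399392612329/4398046511104
(5,2): OLD=16566963551537167/140737488355328 → NEW=0, ERR=16566963551537167/140737488355328
(5,3): OLD=132271961419575105/562949953421312 → NEW=255, ERR=-11280276702859455/562949953421312
(5,4): OLD=1248777357981252091/9007199254740992 → NEW=255, ERR=-1048058451977700869/9007199254740992
(6,0): OLD=10362756016763597/70368744177664 → NEW=255, ERR=-7581273748540723/70368744177664
(6,1): OLD=267879674665192131/2251799813685248 → NEW=0, ERR=267879674665192131/2251799813685248
(6,2): OLD=9746632821987538193/36028797018963968 → NEW=255, ERR=559289582151726353/36028797018963968
(6,3): OLD=102073783465562049403/576460752303423488 → NEW=255, ERR=-44923708371810940037/576460752303423488
(6,4): OLD=1109491764496848014877/9223372036854775808 → NEW=0, ERR=1109491764496848014877/9223372036854775808
Output grid:
  Row 0: .....  (5 black, running=5)
  Row 1: .#..#  (3 black, running=8)
  Row 2: ..#..  (4 black, running=12)
  Row 3: #.#.#  (2 black, running=14)
  Row 4: #.#.#  (2 black, running=16)
  Row 5: ##.##  (1 black, running=17)
  Row 6: #.##.  (2 black, running=19)

Answer: 19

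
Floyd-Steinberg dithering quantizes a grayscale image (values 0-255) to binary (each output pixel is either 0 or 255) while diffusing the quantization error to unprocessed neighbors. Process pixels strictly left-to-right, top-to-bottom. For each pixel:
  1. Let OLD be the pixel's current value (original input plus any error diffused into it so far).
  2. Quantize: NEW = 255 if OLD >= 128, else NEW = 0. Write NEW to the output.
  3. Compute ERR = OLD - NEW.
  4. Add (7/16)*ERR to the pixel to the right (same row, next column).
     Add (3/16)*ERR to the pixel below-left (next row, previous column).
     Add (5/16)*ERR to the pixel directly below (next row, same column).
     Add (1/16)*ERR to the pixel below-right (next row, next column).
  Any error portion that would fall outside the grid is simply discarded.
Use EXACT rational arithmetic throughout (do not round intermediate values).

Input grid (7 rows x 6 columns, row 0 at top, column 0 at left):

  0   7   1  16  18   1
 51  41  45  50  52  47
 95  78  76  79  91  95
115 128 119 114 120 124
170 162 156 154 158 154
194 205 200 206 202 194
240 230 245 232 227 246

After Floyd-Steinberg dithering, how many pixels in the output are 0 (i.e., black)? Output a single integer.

(0,0): OLD=0 → NEW=0, ERR=0
(0,1): OLD=7 → NEW=0, ERR=7
(0,2): OLD=65/16 → NEW=0, ERR=65/16
(0,3): OLD=4551/256 → NEW=0, ERR=4551/256
(0,4): OLD=105585/4096 → NEW=0, ERR=105585/4096
(0,5): OLD=804631/65536 → NEW=0, ERR=804631/65536
(1,0): OLD=837/16 → NEW=0, ERR=837/16
(1,1): OLD=8555/128 → NEW=0, ERR=8555/128
(1,2): OLD=324735/4096 → NEW=0, ERR=324735/4096
(1,3): OLD=1561855/16384 → NEW=0, ERR=1561855/16384
(1,4): OLD=110283641/1048576 → NEW=0, ERR=110283641/1048576
(1,5): OLD=1651914879/16777216 → NEW=0, ERR=1651914879/16777216
(2,0): OLD=253705/2048 → NEW=0, ERR=253705/2048
(2,1): OLD=11220955/65536 → NEW=255, ERR=-5490725/65536
(2,2): OLD=90357921/1048576 → NEW=0, ERR=90357921/1048576
(2,3): OLD=1435841097/8388608 → NEW=255, ERR=-703253943/8388608
(2,4): OLD=29959846731/268435456 → NEW=0, ERR=29959846731/268435456
(2,5): OLD=778126622653/4294967296 → NEW=255, ERR=-317090037827/4294967296
(3,0): OLD=144706865/1048576 → NEW=255, ERR=-122680015/1048576
(3,1): OLD=625218133/8388608 → NEW=0, ERR=625218133/8388608
(3,2): OLD=10575089387/67108864 → NEW=255, ERR=-6537670933/67108864
(3,3): OLD=307062022709/4294967296 → NEW=0, ERR=307062022709/4294967296
(3,4): OLD=5740611486733/34359738368 → NEW=255, ERR=-3021121797107/34359738368
(3,5): OLD=38173127210851/549755813888 → NEW=0, ERR=38173127210851/549755813888
(4,0): OLD=19785467559/134217728 → NEW=255, ERR=-14440053081/134217728
(4,1): OLD=241900362531/2147483648 → NEW=0, ERR=241900362531/2147483648
(4,2): OLD=13256086499913/68719476736 → NEW=255, ERR=-4267380067767/68719476736
(4,3): OLD=139196786201821/1099511627776 → NEW=0, ERR=139196786201821/1099511627776
(4,4): OLD=3578210051971965/17592186044416 → NEW=255, ERR=-907797389354115/17592186044416
(4,5): OLD=41553450681579595/281474976710656 → NEW=255, ERR=-30222668379637685/281474976710656
(5,0): OLD=6236286084505/34359738368 → NEW=255, ERR=-2525447199335/34359738368
(5,1): OLD=208552233527577/1099511627776 → NEW=255, ERR=-71823231555303/1099511627776
(5,2): OLD=1607863763398027/8796093022208 → NEW=255, ERR=-635139957265013/8796093022208
(5,3): OLD=56411787231419937/281474976710656 → NEW=255, ERR=-15364331829797343/281474976710656
(5,4): OLD=84314922862585339/562949953421312 → NEW=255, ERR=-59237315259849221/562949953421312
(5,5): OLD=1001459248345099371/9007199254740992 → NEW=0, ERR=1001459248345099371/9007199254740992
(6,0): OLD=3602583404100331/17592186044416 → NEW=255, ERR=-883424037225749/17592186044416
(6,1): OLD=47705549148796799/281474976710656 → NEW=255, ERR=-24070569912420481/281474976710656
(6,2): OLD=192196445847219119/1125899906842624 → NEW=255, ERR=-94908030397650001/1125899906842624
(6,3): OLD=2770975798731306431/18014398509481984 → NEW=255, ERR=-1822695821186599489/18014398509481984
(6,4): OLD=48216892449520060379/288230376151711744 → NEW=255, ERR=-25281853469166434341/288230376151711744
(6,5): OLD=1087405760571145482205/4611686018427387904 → NEW=255, ERR=-88574174127838433315/4611686018427387904
Output grid:
  Row 0: ......  (6 black, running=6)
  Row 1: ......  (6 black, running=12)
  Row 2: .#.#.#  (3 black, running=15)
  Row 3: #.#.#.  (3 black, running=18)
  Row 4: #.#.##  (2 black, running=20)
  Row 5: #####.  (1 black, running=21)
  Row 6: ######  (0 black, running=21)

Answer: 21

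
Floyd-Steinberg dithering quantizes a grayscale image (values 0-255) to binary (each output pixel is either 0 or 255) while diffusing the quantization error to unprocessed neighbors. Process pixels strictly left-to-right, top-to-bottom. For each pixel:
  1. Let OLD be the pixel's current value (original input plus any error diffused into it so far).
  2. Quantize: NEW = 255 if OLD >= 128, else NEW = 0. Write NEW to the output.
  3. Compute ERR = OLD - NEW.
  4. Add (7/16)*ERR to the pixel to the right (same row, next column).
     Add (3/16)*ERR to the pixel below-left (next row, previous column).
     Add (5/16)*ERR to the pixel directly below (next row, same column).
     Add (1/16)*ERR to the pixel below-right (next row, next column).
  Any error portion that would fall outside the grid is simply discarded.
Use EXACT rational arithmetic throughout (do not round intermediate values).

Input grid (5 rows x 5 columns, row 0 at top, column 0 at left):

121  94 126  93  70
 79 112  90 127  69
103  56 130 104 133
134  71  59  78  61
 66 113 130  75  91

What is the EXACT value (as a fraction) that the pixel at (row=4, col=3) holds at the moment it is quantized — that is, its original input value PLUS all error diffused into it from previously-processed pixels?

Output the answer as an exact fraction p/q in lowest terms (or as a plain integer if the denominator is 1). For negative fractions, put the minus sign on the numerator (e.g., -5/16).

Answer: 1494630328809959/17592186044416

Derivation:
(0,0): OLD=121 → NEW=0, ERR=121
(0,1): OLD=2351/16 → NEW=255, ERR=-1729/16
(0,2): OLD=20153/256 → NEW=0, ERR=20153/256
(0,3): OLD=521999/4096 → NEW=0, ERR=521999/4096
(0,4): OLD=8241513/65536 → NEW=0, ERR=8241513/65536
(1,0): OLD=24717/256 → NEW=0, ERR=24717/256
(1,1): OLD=292443/2048 → NEW=255, ERR=-229797/2048
(1,2): OLD=5416695/65536 → NEW=0, ERR=5416695/65536
(1,3): OLD=60682411/262144 → NEW=255, ERR=-6164309/262144
(1,4): OLD=444495009/4194304 → NEW=0, ERR=444495009/4194304
(2,0): OLD=3674393/32768 → NEW=0, ERR=3674393/32768
(2,1): OLD=95971875/1048576 → NEW=0, ERR=95971875/1048576
(2,2): OLD=3094549033/16777216 → NEW=255, ERR=-1183641047/16777216
(2,3): OLD=24379835243/268435456 → NEW=0, ERR=24379835243/268435456
(2,4): OLD=877815647533/4294967296 → NEW=255, ERR=-217401012947/4294967296
(3,0): OLD=3123965449/16777216 → NEW=255, ERR=-1154224631/16777216
(3,1): OLD=8493730517/134217728 → NEW=0, ERR=8493730517/134217728
(3,2): OLD=375332319671/4294967296 → NEW=0, ERR=375332319671/4294967296
(3,3): OLD=1122827136959/8589934592 → NEW=255, ERR=-1067606184001/8589934592
(3,4): OLD=-483322527909/137438953472 → NEW=0, ERR=-483322527909/137438953472
(4,0): OLD=121046127079/2147483648 → NEW=0, ERR=121046127079/2147483648
(4,1): OLD=11649458986471/68719476736 → NEW=255, ERR=-5874007581209/68719476736
(4,2): OLD=110571285724777/1099511627776 → NEW=0, ERR=110571285724777/1099511627776
(4,3): OLD=1494630328809959/17592186044416 → NEW=0, ERR=1494630328809959/17592186044416
Target (4,3): original=75, with diffused error = 1494630328809959/17592186044416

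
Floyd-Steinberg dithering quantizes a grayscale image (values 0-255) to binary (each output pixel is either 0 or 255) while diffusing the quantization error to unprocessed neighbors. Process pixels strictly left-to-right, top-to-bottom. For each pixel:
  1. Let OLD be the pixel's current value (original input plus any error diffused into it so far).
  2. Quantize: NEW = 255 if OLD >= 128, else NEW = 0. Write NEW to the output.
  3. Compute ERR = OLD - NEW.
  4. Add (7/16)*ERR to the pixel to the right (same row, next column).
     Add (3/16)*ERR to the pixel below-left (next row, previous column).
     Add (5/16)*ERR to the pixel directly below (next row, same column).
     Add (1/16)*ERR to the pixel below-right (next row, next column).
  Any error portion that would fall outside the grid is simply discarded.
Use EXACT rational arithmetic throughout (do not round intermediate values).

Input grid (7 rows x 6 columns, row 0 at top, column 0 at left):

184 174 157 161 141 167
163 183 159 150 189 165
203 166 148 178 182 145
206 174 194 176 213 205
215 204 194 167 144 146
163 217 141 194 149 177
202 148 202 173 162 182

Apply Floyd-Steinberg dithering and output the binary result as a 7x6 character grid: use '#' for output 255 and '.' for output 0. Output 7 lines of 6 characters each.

Answer: ##.#.#
.##.##
##.##.
#.####
###.#.
##.#.#
#.####

Derivation:
(0,0): OLD=184 → NEW=255, ERR=-71
(0,1): OLD=2287/16 → NEW=255, ERR=-1793/16
(0,2): OLD=27641/256 → NEW=0, ERR=27641/256
(0,3): OLD=852943/4096 → NEW=255, ERR=-191537/4096
(0,4): OLD=7899817/65536 → NEW=0, ERR=7899817/65536
(0,5): OLD=230410911/1048576 → NEW=255, ERR=-36975969/1048576
(1,0): OLD=30669/256 → NEW=0, ERR=30669/256
(1,1): OLD=442779/2048 → NEW=255, ERR=-79461/2048
(1,2): OLD=10485431/65536 → NEW=255, ERR=-6226249/65536
(1,3): OLD=32288811/262144 → NEW=0, ERR=32288811/262144
(1,4): OLD=4547004513/16777216 → NEW=255, ERR=268814433/16777216
(1,5): OLD=45237826903/268435456 → NEW=255, ERR=-23213214377/268435456
(2,0): OLD=7640281/32768 → NEW=255, ERR=-715559/32768
(2,1): OLD=140504547/1048576 → NEW=255, ERR=-126882333/1048576
(2,2): OLD=1443533417/16777216 → NEW=0, ERR=1443533417/16777216
(2,3): OLD=33715594081/134217728 → NEW=255, ERR=-509926559/134217728
(2,4): OLD=759474330019/4294967296 → NEW=255, ERR=-335742330461/4294967296
(2,5): OLD=5825887158181/68719476736 → NEW=0, ERR=5825887158181/68719476736
(3,0): OLD=2960970057/16777216 → NEW=255, ERR=-1317220023/16777216
(3,1): OLD=15650438293/134217728 → NEW=0, ERR=15650438293/134217728
(3,2): OLD=283067757071/1073741824 → NEW=255, ERR=9263591951/1073741824
(3,3): OLD=11634737794093/68719476736 → NEW=255, ERR=-5888728773587/68719476736
(3,4): OLD=91666033970317/549755813888 → NEW=255, ERR=-48521698571123/549755813888
(3,5): OLD=1653607647583011/8796093022208 → NEW=255, ERR=-589396073080029/8796093022208
(4,0): OLD=455971498279/2147483648 → NEW=255, ERR=-91636831961/2147483648
(4,1): OLD=7506941255547/34359738368 → NEW=255, ERR=-1254792028293/34359738368
(4,2): OLD=189049354902017/1099511627776 → NEW=255, ERR=-91326110180863/1099511627776
(4,3): OLD=1545869722995557/17592186044416 → NEW=0, ERR=1545869722995557/17592186044416
(4,4): OLD=38546121931405237/281474976710656 → NEW=255, ERR=-33229997129812043/281474976710656
(4,5): OLD=305769084326188499/4503599627370496 → NEW=0, ERR=305769084326188499/4503599627370496
(5,0): OLD=78514875021985/549755813888 → NEW=255, ERR=-61672857519455/549755813888
(5,1): OLD=2432421253332401/17592186044416 → NEW=255, ERR=-2053586187993679/17592186044416
(5,2): OLD=11000967618139179/140737488355328 → NEW=0, ERR=11000967618139179/140737488355328
(5,3): OLD=1028311976607732233/4503599627370496 → NEW=255, ERR=-120105928371744247/4503599627370496
(5,4): OLD=1068811268091189673/9007199254740992 → NEW=0, ERR=1068811268091189673/9007199254740992
(5,5): OLD=34984398101172716669/144115188075855872 → NEW=255, ERR=-1764974858170530691/144115188075855872
(6,0): OLD=40829529528458675/281474976710656 → NEW=255, ERR=-30946589532758605/281474976710656
(6,1): OLD=320049025740902967/4503599627370496 → NEW=0, ERR=320049025740902967/4503599627370496
(6,2): OLD=4417524036377104479/18014398509481984 → NEW=255, ERR=-176147583540801441/18014398509481984
(6,3): OLD=54049694885694589635/288230376151711744 → NEW=255, ERR=-19449051032991905085/288230376151711744
(6,4): OLD=763682952084069036579/4611686018427387904 → NEW=255, ERR=-412296982614914878941/4611686018427387904
(6,5): OLD=10807986199311553625877/73786976294838206464 → NEW=255, ERR=-8007692755872189022443/73786976294838206464
Row 0: ##.#.#
Row 1: .##.##
Row 2: ##.##.
Row 3: #.####
Row 4: ###.#.
Row 5: ##.#.#
Row 6: #.####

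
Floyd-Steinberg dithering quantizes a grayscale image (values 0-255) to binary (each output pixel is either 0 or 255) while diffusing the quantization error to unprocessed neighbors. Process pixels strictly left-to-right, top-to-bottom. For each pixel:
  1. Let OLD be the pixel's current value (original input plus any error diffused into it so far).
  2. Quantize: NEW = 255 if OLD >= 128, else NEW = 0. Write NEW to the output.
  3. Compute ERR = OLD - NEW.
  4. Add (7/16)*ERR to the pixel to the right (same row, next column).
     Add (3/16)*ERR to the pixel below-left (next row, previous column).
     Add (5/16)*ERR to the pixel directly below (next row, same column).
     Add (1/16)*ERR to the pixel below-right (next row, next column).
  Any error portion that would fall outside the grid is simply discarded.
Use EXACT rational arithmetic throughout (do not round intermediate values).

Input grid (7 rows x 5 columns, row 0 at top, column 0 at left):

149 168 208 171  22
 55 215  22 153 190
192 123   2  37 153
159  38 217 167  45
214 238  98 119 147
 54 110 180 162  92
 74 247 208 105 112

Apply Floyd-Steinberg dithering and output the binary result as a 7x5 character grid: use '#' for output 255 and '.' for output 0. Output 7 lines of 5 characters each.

(0,0): OLD=149 → NEW=255, ERR=-106
(0,1): OLD=973/8 → NEW=0, ERR=973/8
(0,2): OLD=33435/128 → NEW=255, ERR=795/128
(0,3): OLD=355773/2048 → NEW=255, ERR=-166467/2048
(0,4): OLD=-444373/32768 → NEW=0, ERR=-444373/32768
(1,0): OLD=5719/128 → NEW=0, ERR=5719/128
(1,1): OLD=273505/1024 → NEW=255, ERR=12385/1024
(1,2): OLD=707573/32768 → NEW=0, ERR=707573/32768
(1,3): OLD=17680529/131072 → NEW=255, ERR=-15742831/131072
(1,4): OLD=268717715/2097152 → NEW=255, ERR=-266056045/2097152
(2,0): OLD=3411643/16384 → NEW=255, ERR=-766277/16384
(2,1): OLD=59327929/524288 → NEW=0, ERR=59327929/524288
(2,2): OLD=306105707/8388608 → NEW=0, ERR=306105707/8388608
(2,3): OLD=-940443887/134217728 → NEW=0, ERR=-940443887/134217728
(2,4): OLD=220723297591/2147483648 → NEW=0, ERR=220723297591/2147483648
(3,0): OLD=1389168139/8388608 → NEW=255, ERR=-749926901/8388608
(3,1): OLD=2561501487/67108864 → NEW=0, ERR=2561501487/67108864
(3,2): OLD=538720047157/2147483648 → NEW=255, ERR=-8888283083/2147483648
(3,3): OLD=792644471085/4294967296 → NEW=255, ERR=-302572189395/4294967296
(3,4): OLD=3151509898881/68719476736 → NEW=0, ERR=3151509898881/68719476736
(4,0): OLD=207468178757/1073741824 → NEW=255, ERR=-66335986363/1073741824
(4,1): OLD=7440108024517/34359738368 → NEW=255, ERR=-1321625259323/34359738368
(4,2): OLD=37963386514987/549755813888 → NEW=0, ERR=37963386514987/549755813888
(4,3): OLD=1192193411138757/8796093022208 → NEW=255, ERR=-1050810309524283/8796093022208
(4,4): OLD=14730037112966115/140737488355328 → NEW=0, ERR=14730037112966115/140737488355328
(5,0): OLD=15108180353903/549755813888 → NEW=0, ERR=15108180353903/549755813888
(5,1): OLD=523761804350733/4398046511104 → NEW=0, ERR=523761804350733/4398046511104
(5,2): OLD=32211717091108725/140737488355328 → NEW=255, ERR=-3676342439499915/140737488355328
(5,3): OLD=77225271566325787/562949953421312 → NEW=255, ERR=-66326966556108773/562949953421312
(5,4): OLD=591722447993178041/9007199254740992 → NEW=0, ERR=591722447993178041/9007199254740992
(6,0): OLD=7382899696355455/70368744177664 → NEW=0, ERR=7382899696355455/70368744177664
(6,1): OLD=736195705277449329/2251799813685248 → NEW=255, ERR=161986752787711089/2251799813685248
(6,2): OLD=7806032099452759787/36028797018963968 → NEW=255, ERR=-1381311140383052053/36028797018963968
(6,3): OLD=35794097422629452761/576460752303423488 → NEW=0, ERR=35794097422629452761/576460752303423488
(6,4): OLD=1405008719690502649391/9223372036854775808 → NEW=255, ERR=-946951149707465181649/9223372036854775808
Row 0: #.##.
Row 1: .#.##
Row 2: #....
Row 3: #.##.
Row 4: ##.#.
Row 5: ..##.
Row 6: .##.#

Answer: #.##.
.#.##
#....
#.##.
##.#.
..##.
.##.#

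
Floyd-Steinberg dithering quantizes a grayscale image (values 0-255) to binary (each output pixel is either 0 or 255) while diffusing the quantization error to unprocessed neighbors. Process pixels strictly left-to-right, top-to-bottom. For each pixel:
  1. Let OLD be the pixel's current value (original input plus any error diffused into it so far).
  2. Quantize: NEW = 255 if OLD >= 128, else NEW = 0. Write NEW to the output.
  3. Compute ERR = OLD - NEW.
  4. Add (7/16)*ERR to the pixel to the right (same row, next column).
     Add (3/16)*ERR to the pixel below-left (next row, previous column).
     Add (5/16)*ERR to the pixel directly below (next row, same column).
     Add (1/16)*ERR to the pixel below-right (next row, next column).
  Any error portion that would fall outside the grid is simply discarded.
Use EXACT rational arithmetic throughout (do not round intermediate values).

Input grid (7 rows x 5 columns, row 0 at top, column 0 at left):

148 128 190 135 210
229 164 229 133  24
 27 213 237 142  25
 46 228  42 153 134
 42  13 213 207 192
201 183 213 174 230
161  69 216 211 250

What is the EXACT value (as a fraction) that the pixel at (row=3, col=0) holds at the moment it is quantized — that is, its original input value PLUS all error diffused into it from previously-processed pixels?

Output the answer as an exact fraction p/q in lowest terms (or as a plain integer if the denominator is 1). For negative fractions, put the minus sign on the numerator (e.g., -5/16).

Answer: 472686997/16777216

Derivation:
(0,0): OLD=148 → NEW=255, ERR=-107
(0,1): OLD=1299/16 → NEW=0, ERR=1299/16
(0,2): OLD=57733/256 → NEW=255, ERR=-7547/256
(0,3): OLD=500131/4096 → NEW=0, ERR=500131/4096
(0,4): OLD=17263477/65536 → NEW=255, ERR=551797/65536
(1,0): OLD=53961/256 → NEW=255, ERR=-11319/256
(1,1): OLD=323199/2048 → NEW=255, ERR=-199041/2048
(1,2): OLD=13450347/65536 → NEW=255, ERR=-3261333/65536
(1,3): OLD=39091279/262144 → NEW=255, ERR=-27755441/262144
(1,4): OLD=-50580467/4194304 → NEW=0, ERR=-50580467/4194304
(2,0): OLD=-165147/32768 → NEW=0, ERR=-165147/32768
(2,1): OLD=176506407/1048576 → NEW=255, ERR=-90880473/1048576
(2,2): OLD=2644155957/16777216 → NEW=255, ERR=-1634034123/16777216
(2,3): OLD=16355987919/268435456 → NEW=0, ERR=16355987919/268435456
(2,4): OLD=177258776809/4294967296 → NEW=0, ERR=177258776809/4294967296
(3,0): OLD=472686997/16777216 → NEW=0, ERR=472686997/16777216
Target (3,0): original=46, with diffused error = 472686997/16777216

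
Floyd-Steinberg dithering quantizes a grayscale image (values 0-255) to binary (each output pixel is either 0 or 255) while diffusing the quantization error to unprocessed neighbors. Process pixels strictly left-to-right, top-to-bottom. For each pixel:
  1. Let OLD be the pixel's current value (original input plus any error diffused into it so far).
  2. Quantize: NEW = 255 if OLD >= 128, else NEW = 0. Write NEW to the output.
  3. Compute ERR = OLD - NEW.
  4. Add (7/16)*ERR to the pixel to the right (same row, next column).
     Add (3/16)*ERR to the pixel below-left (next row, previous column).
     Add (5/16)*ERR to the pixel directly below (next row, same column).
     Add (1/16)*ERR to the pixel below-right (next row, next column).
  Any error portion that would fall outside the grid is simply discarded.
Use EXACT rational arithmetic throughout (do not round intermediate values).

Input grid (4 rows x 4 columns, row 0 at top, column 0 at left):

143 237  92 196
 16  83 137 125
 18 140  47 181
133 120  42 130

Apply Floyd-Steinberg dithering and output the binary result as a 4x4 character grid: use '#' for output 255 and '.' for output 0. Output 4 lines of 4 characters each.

(0,0): OLD=143 → NEW=255, ERR=-112
(0,1): OLD=188 → NEW=255, ERR=-67
(0,2): OLD=1003/16 → NEW=0, ERR=1003/16
(0,3): OLD=57197/256 → NEW=255, ERR=-8083/256
(1,0): OLD=-505/16 → NEW=0, ERR=-505/16
(1,1): OLD=6785/128 → NEW=0, ERR=6785/128
(1,2): OLD=694981/4096 → NEW=255, ERR=-349499/4096
(1,3): OLD=5355635/65536 → NEW=0, ERR=5355635/65536
(2,0): OLD=37019/2048 → NEW=0, ERR=37019/2048
(2,1): OLD=9601129/65536 → NEW=255, ERR=-7110551/65536
(2,2): OLD=-1113735/131072 → NEW=0, ERR=-1113735/131072
(2,3): OLD=414160749/2097152 → NEW=255, ERR=-120613011/2097152
(3,0): OLD=124051995/1048576 → NEW=0, ERR=124051995/1048576
(3,1): OLD=2305009893/16777216 → NEW=255, ERR=-1973180187/16777216
(3,2): OLD=-7965775877/268435456 → NEW=0, ERR=-7965775877/268435456
(3,3): OLD=423112061021/4294967296 → NEW=0, ERR=423112061021/4294967296
Row 0: ##.#
Row 1: ..#.
Row 2: .#.#
Row 3: .#..

Answer: ##.#
..#.
.#.#
.#..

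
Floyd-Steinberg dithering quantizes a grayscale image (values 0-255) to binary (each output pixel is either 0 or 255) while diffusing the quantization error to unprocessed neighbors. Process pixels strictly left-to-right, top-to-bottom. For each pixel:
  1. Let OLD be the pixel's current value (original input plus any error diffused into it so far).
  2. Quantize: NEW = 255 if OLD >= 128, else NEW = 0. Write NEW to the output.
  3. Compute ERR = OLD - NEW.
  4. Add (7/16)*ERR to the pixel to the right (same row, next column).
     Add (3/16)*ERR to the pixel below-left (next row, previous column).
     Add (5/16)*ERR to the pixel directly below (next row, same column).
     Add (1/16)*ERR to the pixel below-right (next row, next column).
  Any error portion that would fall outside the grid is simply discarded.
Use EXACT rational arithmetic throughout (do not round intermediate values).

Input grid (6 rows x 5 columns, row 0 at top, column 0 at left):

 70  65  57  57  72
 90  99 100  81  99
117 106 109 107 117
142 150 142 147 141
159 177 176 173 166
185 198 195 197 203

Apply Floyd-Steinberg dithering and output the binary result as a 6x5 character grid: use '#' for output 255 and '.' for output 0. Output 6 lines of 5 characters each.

Answer: .....
#.#.#
.#.#.
#.#.#
####.
#.###

Derivation:
(0,0): OLD=70 → NEW=0, ERR=70
(0,1): OLD=765/8 → NEW=0, ERR=765/8
(0,2): OLD=12651/128 → NEW=0, ERR=12651/128
(0,3): OLD=205293/2048 → NEW=0, ERR=205293/2048
(0,4): OLD=3796347/32768 → NEW=0, ERR=3796347/32768
(1,0): OLD=16615/128 → NEW=255, ERR=-16025/128
(1,1): OLD=99345/1024 → NEW=0, ERR=99345/1024
(1,2): OLD=6491429/32768 → NEW=255, ERR=-1864411/32768
(1,3): OLD=15116897/131072 → NEW=0, ERR=15116897/131072
(1,4): OLD=402502019/2097152 → NEW=255, ERR=-132271741/2097152
(2,0): OLD=1573963/16384 → NEW=0, ERR=1573963/16384
(2,1): OLD=83809577/524288 → NEW=255, ERR=-49883863/524288
(2,2): OLD=648285755/8388608 → NEW=0, ERR=648285755/8388608
(2,3): OLD=21672154113/134217728 → NEW=255, ERR=-12553366527/134217728
(2,4): OLD=136534766535/2147483648 → NEW=0, ERR=136534766535/2147483648
(3,0): OLD=1293364827/8388608 → NEW=255, ERR=-845730213/8388608
(3,1): OLD=6486282495/67108864 → NEW=0, ERR=6486282495/67108864
(3,2): OLD=397183124837/2147483648 → NEW=255, ERR=-150425205403/2147483648
(3,3): OLD=446150154125/4294967296 → NEW=0, ERR=446150154125/4294967296
(3,4): OLD=13776137235137/68719476736 → NEW=255, ERR=-3747329332543/68719476736
(4,0): OLD=156354588981/1073741824 → NEW=255, ERR=-117449576139/1073741824
(4,1): OLD=4807402273653/34359738368 → NEW=255, ERR=-3954331010187/34359738368
(4,2): OLD=71071270077179/549755813888 → NEW=255, ERR=-69116462464261/549755813888
(4,3): OLD=1195000197667957/8796093022208 → NEW=255, ERR=-1048003522995083/8796093022208
(4,4): OLD=14541823148839347/140737488355328 → NEW=0, ERR=14541823148839347/140737488355328
(5,0): OLD=71049900356479/549755813888 → NEW=255, ERR=-69137832184961/549755813888
(5,1): OLD=336915770955773/4398046511104 → NEW=0, ERR=336915770955773/4398046511104
(5,2): OLD=22474994717935781/140737488355328 → NEW=255, ERR=-13413064812672859/140737488355328
(5,3): OLD=72951120705836107/562949953421312 → NEW=255, ERR=-70601117416598453/562949953421312
(5,4): OLD=1558017864301333833/9007199254740992 → NEW=255, ERR=-738817945657619127/9007199254740992
Row 0: .....
Row 1: #.#.#
Row 2: .#.#.
Row 3: #.#.#
Row 4: ####.
Row 5: #.###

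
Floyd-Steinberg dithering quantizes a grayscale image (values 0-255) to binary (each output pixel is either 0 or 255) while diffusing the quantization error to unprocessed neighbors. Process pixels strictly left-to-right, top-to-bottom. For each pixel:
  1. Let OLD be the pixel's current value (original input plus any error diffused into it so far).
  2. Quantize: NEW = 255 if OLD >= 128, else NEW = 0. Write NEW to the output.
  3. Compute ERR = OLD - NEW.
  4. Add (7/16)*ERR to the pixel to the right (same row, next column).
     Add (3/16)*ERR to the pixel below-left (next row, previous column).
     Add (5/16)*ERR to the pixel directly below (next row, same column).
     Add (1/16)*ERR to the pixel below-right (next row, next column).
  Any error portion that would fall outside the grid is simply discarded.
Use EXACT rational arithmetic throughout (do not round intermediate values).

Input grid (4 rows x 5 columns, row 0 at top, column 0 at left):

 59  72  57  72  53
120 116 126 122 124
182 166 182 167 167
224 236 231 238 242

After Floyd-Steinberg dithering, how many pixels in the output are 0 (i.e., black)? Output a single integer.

(0,0): OLD=59 → NEW=0, ERR=59
(0,1): OLD=1565/16 → NEW=0, ERR=1565/16
(0,2): OLD=25547/256 → NEW=0, ERR=25547/256
(0,3): OLD=473741/4096 → NEW=0, ERR=473741/4096
(0,4): OLD=6789595/65536 → NEW=0, ERR=6789595/65536
(1,0): OLD=40135/256 → NEW=255, ERR=-25145/256
(1,1): OLD=258033/2048 → NEW=0, ERR=258033/2048
(1,2): OLD=15735621/65536 → NEW=255, ERR=-976059/65536
(1,3): OLD=46475489/262144 → NEW=255, ERR=-20371231/262144
(1,4): OLD=543606403/4194304 → NEW=255, ERR=-525941117/4194304
(2,0): OLD=5732075/32768 → NEW=255, ERR=-2623765/32768
(2,1): OLD=169250889/1048576 → NEW=255, ERR=-98135991/1048576
(2,2): OLD=2176074779/16777216 → NEW=255, ERR=-2102115301/16777216
(2,3): OLD=17033955617/268435456 → NEW=0, ERR=17033955617/268435456
(2,4): OLD=647335929767/4294967296 → NEW=255, ERR=-447880730713/4294967296
(3,0): OLD=3043886011/16777216 → NEW=255, ERR=-1234304069/16777216
(3,1): OLD=19605023135/134217728 → NEW=255, ERR=-14620497505/134217728
(3,2): OLD=645260309381/4294967296 → NEW=255, ERR=-449956351099/4294967296
(3,3): OLD=1585809218205/8589934592 → NEW=255, ERR=-604624102755/8589934592
(3,4): OLD=25094137293553/137438953472 → NEW=255, ERR=-9952795841807/137438953472
Output grid:
  Row 0: .....  (5 black, running=5)
  Row 1: #.###  (1 black, running=6)
  Row 2: ###.#  (1 black, running=7)
  Row 3: #####  (0 black, running=7)

Answer: 7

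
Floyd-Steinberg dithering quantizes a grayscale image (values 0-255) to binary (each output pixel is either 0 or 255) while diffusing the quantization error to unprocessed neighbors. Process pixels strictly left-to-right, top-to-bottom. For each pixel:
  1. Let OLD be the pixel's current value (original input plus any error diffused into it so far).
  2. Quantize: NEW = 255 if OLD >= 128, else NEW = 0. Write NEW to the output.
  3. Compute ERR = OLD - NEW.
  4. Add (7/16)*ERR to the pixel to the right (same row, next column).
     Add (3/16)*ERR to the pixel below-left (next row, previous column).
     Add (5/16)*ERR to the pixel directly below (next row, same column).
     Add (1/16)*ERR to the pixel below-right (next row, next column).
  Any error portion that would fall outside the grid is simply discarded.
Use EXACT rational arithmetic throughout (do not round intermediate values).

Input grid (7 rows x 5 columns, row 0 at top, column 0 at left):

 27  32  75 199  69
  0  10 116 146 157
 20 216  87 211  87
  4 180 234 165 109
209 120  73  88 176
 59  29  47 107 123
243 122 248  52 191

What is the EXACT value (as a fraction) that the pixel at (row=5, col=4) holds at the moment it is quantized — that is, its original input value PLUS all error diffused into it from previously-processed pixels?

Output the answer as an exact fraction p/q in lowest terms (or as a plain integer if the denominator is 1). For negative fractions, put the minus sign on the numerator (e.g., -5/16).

Answer: 3136334034710351209/18014398509481984

Derivation:
(0,0): OLD=27 → NEW=0, ERR=27
(0,1): OLD=701/16 → NEW=0, ERR=701/16
(0,2): OLD=24107/256 → NEW=0, ERR=24107/256
(0,3): OLD=983853/4096 → NEW=255, ERR=-60627/4096
(0,4): OLD=4097595/65536 → NEW=0, ERR=4097595/65536
(1,0): OLD=4263/256 → NEW=0, ERR=4263/256
(1,1): OLD=103057/2048 → NEW=0, ERR=103057/2048
(1,2): OLD=10971109/65536 → NEW=255, ERR=-5740571/65536
(1,3): OLD=31630529/262144 → NEW=0, ERR=31630529/262144
(1,4): OLD=957991203/4194304 → NEW=255, ERR=-111556317/4194304
(2,0): OLD=1135051/32768 → NEW=0, ERR=1135051/32768
(2,1): OLD=242741865/1048576 → NEW=255, ERR=-24645015/1048576
(2,2): OLD=1260188539/16777216 → NEW=0, ERR=1260188539/16777216
(2,3): OLD=72774708289/268435456 → NEW=255, ERR=4323667009/268435456
(2,4): OLD=400619464071/4294967296 → NEW=0, ERR=400619464071/4294967296
(3,0): OLD=174781979/16777216 → NEW=0, ERR=174781979/16777216
(3,1): OLD=25965983231/134217728 → NEW=255, ERR=-8259537409/134217728
(3,2): OLD=996865783845/4294967296 → NEW=255, ERR=-98350876635/4294967296
(3,3): OLD=1565077192989/8589934592 → NEW=255, ERR=-625356127971/8589934592
(3,4): OLD=14747905017649/137438953472 → NEW=0, ERR=14747905017649/137438953472
(4,0): OLD=431036749365/2147483648 → NEW=255, ERR=-116571580875/2147483648
(4,1): OLD=5042500647349/68719476736 → NEW=0, ERR=5042500647349/68719476736
(4,2): OLD=88456353003579/1099511627776 → NEW=0, ERR=88456353003579/1099511627776
(4,3): OLD=2095850817037237/17592186044416 → NEW=0, ERR=2095850817037237/17592186044416
(4,4): OLD=72368481481546867/281474976710656 → NEW=255, ERR=592362420329587/281474976710656
(5,0): OLD=61347235040831/1099511627776 → NEW=0, ERR=61347235040831/1099511627776
(5,1): OLD=774344250982269/8796093022208 → NEW=0, ERR=774344250982269/8796093022208
(5,2): OLD=38725084276271973/281474976710656 → NEW=255, ERR=-33051034784945307/281474976710656
(5,3): OLD=110654473906727467/1125899906842624 → NEW=0, ERR=110654473906727467/1125899906842624
(5,4): OLD=3136334034710351209/18014398509481984 → NEW=255, ERR=-1457337585207554711/18014398509481984
Target (5,4): original=123, with diffused error = 3136334034710351209/18014398509481984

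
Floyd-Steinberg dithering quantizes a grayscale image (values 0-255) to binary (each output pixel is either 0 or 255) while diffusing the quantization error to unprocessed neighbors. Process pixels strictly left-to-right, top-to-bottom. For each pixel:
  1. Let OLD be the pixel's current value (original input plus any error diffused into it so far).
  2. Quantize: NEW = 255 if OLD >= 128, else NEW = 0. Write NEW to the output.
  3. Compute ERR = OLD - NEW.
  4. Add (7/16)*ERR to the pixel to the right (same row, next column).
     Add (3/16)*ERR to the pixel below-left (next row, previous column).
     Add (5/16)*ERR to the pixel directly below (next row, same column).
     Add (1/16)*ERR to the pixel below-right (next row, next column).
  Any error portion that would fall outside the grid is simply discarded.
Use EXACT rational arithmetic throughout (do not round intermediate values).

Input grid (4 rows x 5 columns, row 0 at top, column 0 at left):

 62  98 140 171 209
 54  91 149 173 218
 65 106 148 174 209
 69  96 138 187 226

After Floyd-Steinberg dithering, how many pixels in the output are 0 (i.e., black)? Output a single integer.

Answer: 9

Derivation:
(0,0): OLD=62 → NEW=0, ERR=62
(0,1): OLD=1001/8 → NEW=0, ERR=1001/8
(0,2): OLD=24927/128 → NEW=255, ERR=-7713/128
(0,3): OLD=296217/2048 → NEW=255, ERR=-226023/2048
(0,4): OLD=5266351/32768 → NEW=255, ERR=-3089489/32768
(1,0): OLD=12395/128 → NEW=0, ERR=12395/128
(1,1): OLD=169005/1024 → NEW=255, ERR=-92115/1024
(1,2): OLD=2553969/32768 → NEW=0, ERR=2553969/32768
(1,3): OLD=19813693/131072 → NEW=255, ERR=-13609667/131072
(1,4): OLD=285656215/2097152 → NEW=255, ERR=-249117545/2097152
(2,0): OLD=1284415/16384 → NEW=0, ERR=1284415/16384
(2,1): OLD=69652965/524288 → NEW=255, ERR=-64040475/524288
(2,2): OLD=787069295/8388608 → NEW=0, ERR=787069295/8388608
(2,3): OLD=22172681821/134217728 → NEW=255, ERR=-12052838819/134217728
(2,4): OLD=270800297291/2147483648 → NEW=0, ERR=270800297291/2147483648
(3,0): OLD=592198927/8388608 → NEW=0, ERR=592198927/8388608
(3,1): OLD=7462942371/67108864 → NEW=0, ERR=7462942371/67108864
(3,2): OLD=411246602161/2147483648 → NEW=255, ERR=-136361728079/2147483648
(3,3): OLD=690050313017/4294967296 → NEW=255, ERR=-405166347463/4294967296
(3,4): OLD=15016749440797/68719476736 → NEW=255, ERR=-2506717126883/68719476736
Output grid:
  Row 0: ..###  (2 black, running=2)
  Row 1: .#.##  (2 black, running=4)
  Row 2: .#.#.  (3 black, running=7)
  Row 3: ..###  (2 black, running=9)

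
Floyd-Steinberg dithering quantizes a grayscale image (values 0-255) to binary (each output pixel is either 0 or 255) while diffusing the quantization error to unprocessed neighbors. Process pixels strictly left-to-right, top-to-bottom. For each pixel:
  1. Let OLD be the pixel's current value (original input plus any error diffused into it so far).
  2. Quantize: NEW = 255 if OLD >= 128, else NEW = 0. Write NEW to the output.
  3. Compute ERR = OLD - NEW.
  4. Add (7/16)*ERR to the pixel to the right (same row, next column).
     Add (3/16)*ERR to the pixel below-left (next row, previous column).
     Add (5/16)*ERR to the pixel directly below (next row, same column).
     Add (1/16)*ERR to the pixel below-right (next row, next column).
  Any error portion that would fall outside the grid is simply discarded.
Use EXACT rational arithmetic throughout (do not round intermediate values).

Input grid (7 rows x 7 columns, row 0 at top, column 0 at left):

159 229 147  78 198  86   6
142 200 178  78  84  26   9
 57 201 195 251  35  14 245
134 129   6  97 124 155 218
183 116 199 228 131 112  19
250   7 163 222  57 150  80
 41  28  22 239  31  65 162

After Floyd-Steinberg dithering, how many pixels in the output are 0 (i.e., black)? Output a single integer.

(0,0): OLD=159 → NEW=255, ERR=-96
(0,1): OLD=187 → NEW=255, ERR=-68
(0,2): OLD=469/4 → NEW=0, ERR=469/4
(0,3): OLD=8275/64 → NEW=255, ERR=-8045/64
(0,4): OLD=146437/1024 → NEW=255, ERR=-114683/1024
(0,5): OLD=606243/16384 → NEW=0, ERR=606243/16384
(0,6): OLD=5816565/262144 → NEW=0, ERR=5816565/262144
(1,0): OLD=397/4 → NEW=0, ERR=397/4
(1,1): OLD=7621/32 → NEW=255, ERR=-539/32
(1,2): OLD=183759/1024 → NEW=255, ERR=-77361/1024
(1,3): OLD=-16395/2048 → NEW=0, ERR=-16395/2048
(1,4): OLD=11686545/262144 → NEW=0, ERR=11686545/262144
(1,5): OLD=113724003/2097152 → NEW=0, ERR=113724003/2097152
(1,6): OLD=1408319613/33554432 → NEW=0, ERR=1408319613/33554432
(2,0): OLD=43447/512 → NEW=0, ERR=43447/512
(2,1): OLD=3684751/16384 → NEW=255, ERR=-493169/16384
(2,2): OLD=40807569/262144 → NEW=255, ERR=-26039151/262144
(2,3): OLD=437629333/2097152 → NEW=255, ERR=-97144427/2097152
(2,4): OLD=321559865/8388608 → NEW=0, ERR=321559865/8388608
(2,5): OLD=31338625827/536870912 → NEW=0, ERR=31338625827/536870912
(2,6): OLD=2465683269637/8589934592 → NEW=255, ERR=275249948677/8589934592
(3,0): OLD=40599309/262144 → NEW=255, ERR=-26247411/262144
(3,1): OLD=131003615/2097152 → NEW=0, ERR=131003615/2097152
(3,2): OLD=-1085051/131072 → NEW=0, ERR=-1085051/131072
(3,3): OLD=10721554991/134217728 → NEW=0, ERR=10721554991/134217728
(3,4): OLD=1537401490125/8589934592 → NEW=255, ERR=-653031830835/8589934592
(3,5): OLD=10196966093133/68719476736 → NEW=255, ERR=-7326500474547/68719476736
(3,6): OLD=203429373586275/1099511627776 → NEW=255, ERR=-76946091496605/1099511627776
(4,0): OLD=5483575461/33554432 → NEW=255, ERR=-3072804699/33554432
(4,1): OLD=47054694323/536870912 → NEW=0, ERR=47054694323/536870912
(4,2): OLD=2178753584921/8589934592 → NEW=255, ERR=-11679736039/8589934592
(4,3): OLD=16327507720811/68719476736 → NEW=255, ERR=-1195958846869/68719476736
(4,4): OLD=23263243202231/274877906944 → NEW=0, ERR=23263243202231/274877906944
(4,5): OLD=1721149259836605/17592186044416 → NEW=0, ERR=1721149259836605/17592186044416
(4,6): OLD=9364797935146267/281474976710656 → NEW=0, ERR=9364797935146267/281474976710656
(5,0): OLD=2042823355049/8589934592 → NEW=255, ERR=-147609965911/8589934592
(5,1): OLD=1435750623853/68719476736 → NEW=0, ERR=1435750623853/68719476736
(5,2): OLD=47809646146409/274877906944 → NEW=255, ERR=-22284220124311/274877906944
(5,3): OLD=6764637388367/34359738368 → NEW=255, ERR=-1997095895473/34359738368
(5,4): OLD=21188002122557431/281474976710656 → NEW=0, ERR=21188002122557431/281474976710656
(5,5): OLD=506731927297464081/2251799813685248 → NEW=255, ERR=-67477025192274159/2251799813685248
(5,6): OLD=3004863607836134447/36028797018963968 → NEW=0, ERR=3004863607836134447/36028797018963968
(6,0): OLD=43482829973935/1099511627776 → NEW=0, ERR=43482829973935/1099511627776
(6,1): OLD=625516351841093/17592186044416 → NEW=0, ERR=625516351841093/17592186044416
(6,2): OLD=740126375002403/281474976710656 → NEW=0, ERR=740126375002403/281474976710656
(6,3): OLD=520242556324184557/2251799813685248 → NEW=255, ERR=-53966396165553683/2251799813685248
(6,4): OLD=626667633574381731/18014398509481984 → NEW=0, ERR=626667633574381731/18014398509481984
(6,5): OLD=52571788849577692743/576460752303423488 → NEW=0, ERR=52571788849577692743/576460752303423488
(6,6): OLD=2085303762095186101153/9223372036854775808 → NEW=255, ERR=-266656107302781729887/9223372036854775808
Output grid:
  Row 0: ##.##..  (3 black, running=3)
  Row 1: .##....  (5 black, running=8)
  Row 2: .###..#  (3 black, running=11)
  Row 3: #...###  (3 black, running=14)
  Row 4: #.##...  (4 black, running=18)
  Row 5: #.##.#.  (3 black, running=21)
  Row 6: ...#..#  (5 black, running=26)

Answer: 26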